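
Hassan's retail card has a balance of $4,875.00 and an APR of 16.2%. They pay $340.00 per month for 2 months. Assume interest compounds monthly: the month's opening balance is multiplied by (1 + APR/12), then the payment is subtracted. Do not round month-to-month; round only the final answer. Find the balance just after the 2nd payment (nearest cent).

Monthly rate r = 16.2%/12 = 1.35% = 0.0135.
Each month: B ← B·(1+r) − $340.00.
Month 1: interest $65.81; balance after payment $4,600.81.
Month 2: interest $62.11; balance after payment $4,322.92.

$4,322.92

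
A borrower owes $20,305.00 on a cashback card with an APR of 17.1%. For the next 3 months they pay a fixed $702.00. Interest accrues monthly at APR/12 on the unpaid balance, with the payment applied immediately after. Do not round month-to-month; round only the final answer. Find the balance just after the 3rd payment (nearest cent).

$19,049.31

Monthly rate r = 17.1%/12 = 1.425% = 0.01425.
Each month: B ← B·(1+r) − $702.00.
Month 1: interest $289.35; balance after payment $19,892.35.
Month 2: interest $283.47; balance after payment $19,473.81.
Month 3: interest $277.50; balance after payment $19,049.31.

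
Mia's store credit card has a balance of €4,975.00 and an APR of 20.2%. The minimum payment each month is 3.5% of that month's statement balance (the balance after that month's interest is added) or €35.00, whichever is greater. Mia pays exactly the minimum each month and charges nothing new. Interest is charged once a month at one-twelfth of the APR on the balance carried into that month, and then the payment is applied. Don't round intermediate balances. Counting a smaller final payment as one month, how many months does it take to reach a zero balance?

124 months

Monthly rate r = 20.2%/12 = 1.68333% = 0.0168333.
While 3.5% of the post-interest balance exceeds €35.00, each month B ← (B·(1+r))·(1 − 0.035), i.e. B shrinks by the factor (1+r)·0.965 = 0.98124.
This holds for months 1–86. Entering month 87 the balance is €976.39; 3.5% of the post-interest balance is now below €35.00, so the flat €35.00 minimum applies from here.
From month 87 a fixed €35.00 at rate r clears €976.39 in 38 more payments. Total: 86 + 38 = 124 months.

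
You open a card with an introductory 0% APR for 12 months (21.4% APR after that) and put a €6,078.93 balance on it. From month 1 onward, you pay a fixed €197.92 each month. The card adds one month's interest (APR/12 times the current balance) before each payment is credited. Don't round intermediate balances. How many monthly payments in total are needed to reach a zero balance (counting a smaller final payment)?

Promo months 1–12 at r₀ = 0%/12 = 0; months 13+ at r₁ = 21.4%/12 = 0.0178333.
After month 12 (no interest yet): B = €6,078.93 − 12·€197.92 = €3,703.89.
Then at r₁ with €197.92/mo: n₂ = −ln(1 − r₁·B/P)/ln(1+r₁) ≈ 22.97 → 23 more payments.

35 payments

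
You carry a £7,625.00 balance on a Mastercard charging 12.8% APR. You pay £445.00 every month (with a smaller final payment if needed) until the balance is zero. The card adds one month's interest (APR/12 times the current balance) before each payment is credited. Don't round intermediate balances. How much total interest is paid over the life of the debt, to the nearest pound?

£840

Monthly rate r = 12.8%/12 = 1.06667% = 0.0106667.
Payoff takes n = ⌈−ln(1 − rB₀/P)/ln(1+r)⌉ = ⌈19.023⌉ = 20 payments; the last is £10.25.
Total paid = 19·£445.00 + £10.25 = £8,465.25.
Total interest = total paid − principal = £8,465.25 − £7,625.00 = £840.25.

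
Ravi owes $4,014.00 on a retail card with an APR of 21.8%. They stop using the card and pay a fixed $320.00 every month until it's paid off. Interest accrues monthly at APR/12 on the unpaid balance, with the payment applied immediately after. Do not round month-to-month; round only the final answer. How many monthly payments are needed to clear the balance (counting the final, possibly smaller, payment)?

15 payments

Monthly rate r = 21.8%/12 = 1.81667% = 0.0181667.
Recurrence: B ← B·(1+r) − $320.00.
Month 1: interest $72.92; balance after payment $3,766.92.
Month 2: interest $68.43; balance after payment $3,515.35.
Closed form: n = −ln(1 − rB₀/P)/ln(1+r) = −ln(0.77212)/ln(1.01817) ≈ 14.364, so the balance reaches zero during payment 15.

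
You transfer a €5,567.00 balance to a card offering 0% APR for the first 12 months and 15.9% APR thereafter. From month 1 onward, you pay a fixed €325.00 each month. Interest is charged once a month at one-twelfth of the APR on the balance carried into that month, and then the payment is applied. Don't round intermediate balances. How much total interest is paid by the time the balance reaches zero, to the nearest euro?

Promo months 1–12 at r₀ = 0%/12 = 0; months 13+ at r₁ = 15.9%/12 = 0.01325.
After month 12 (no interest yet): B = €5,567.00 − 12·€325.00 = €1,667.00.
Then at r₁ with €325.00/mo: n₂ = −ln(1 − r₁·B/P)/ln(1+r₁) ≈ 5.35 → 6 more payments.
Total paid = 17·€325.00 + €113.25 = €5,638.25; interest = €5,638.25 − €5,567.00 = €71.25.

€71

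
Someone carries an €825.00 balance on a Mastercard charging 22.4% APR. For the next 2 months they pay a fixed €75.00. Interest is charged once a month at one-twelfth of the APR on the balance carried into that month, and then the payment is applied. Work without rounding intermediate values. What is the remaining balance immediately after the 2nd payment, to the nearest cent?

Monthly rate r = 22.4%/12 = 1.86667% = 0.0186667.
Each month: B ← B·(1+r) − €75.00.
Month 1: interest €15.40; balance after payment €765.40.
Month 2: interest €14.29; balance after payment €704.69.

€704.69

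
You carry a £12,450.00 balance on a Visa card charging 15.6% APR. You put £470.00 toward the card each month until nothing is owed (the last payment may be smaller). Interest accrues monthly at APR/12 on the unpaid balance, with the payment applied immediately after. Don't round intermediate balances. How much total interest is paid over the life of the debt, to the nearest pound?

Monthly rate r = 15.6%/12 = 1.3% = 0.013.
Payoff takes n = ⌈−ln(1 − rB₀/P)/ln(1+r)⌉ = ⌈32.683⌉ = 33 payments; the last is £321.85.
Total paid = 32·£470.00 + £321.85 = £15,361.85.
Total interest = total paid − principal = £15,361.85 − £12,450.00 = £2,911.85.

£2,912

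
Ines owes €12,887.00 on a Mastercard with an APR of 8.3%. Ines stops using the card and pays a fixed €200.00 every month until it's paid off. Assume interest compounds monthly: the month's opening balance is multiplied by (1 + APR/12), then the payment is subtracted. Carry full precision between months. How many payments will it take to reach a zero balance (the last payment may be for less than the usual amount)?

86 payments

Monthly rate r = 8.3%/12 = 0.691667% = 0.00691667.
Recurrence: B ← B·(1+r) − €200.00.
Month 1: interest €89.14; balance after payment €12,776.14.
Month 2: interest €88.37; balance after payment €12,664.50.
Closed form: n = −ln(1 − rB₀/P)/ln(1+r) = −ln(0.55432)/ln(1.00692) ≈ 85.597, so the balance reaches zero during payment 86.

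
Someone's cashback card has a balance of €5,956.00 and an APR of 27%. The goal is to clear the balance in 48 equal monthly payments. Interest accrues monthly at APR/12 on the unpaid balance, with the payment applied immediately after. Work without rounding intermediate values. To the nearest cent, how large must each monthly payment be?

€204.19

Monthly rate r = 27%/12 = 2.25% = 0.0225.
Level-payment amortization: P = B₀·r / (1 − (1+r)^(−n)) = 5956.00·0.0225 / (1 − 1.0225^(−48)).
Denominator 1 − (1+r)^(−48) = 0.656314825.
P = 134.01 / 0.656314825 ≈ 204.19.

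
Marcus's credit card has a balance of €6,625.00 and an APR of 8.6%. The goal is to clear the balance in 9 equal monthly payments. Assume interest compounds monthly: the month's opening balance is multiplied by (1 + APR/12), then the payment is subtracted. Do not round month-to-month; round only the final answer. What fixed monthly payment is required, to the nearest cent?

Monthly rate r = 8.6%/12 = 0.716667% = 0.00716667.
Level-payment amortization: P = B₀·r / (1 − (1+r)^(−n)) = 6625.00·0.00716667 / (1 − 1.00717^(−9)).
Denominator 1 − (1+r)^(−9) = 0.0622482027.
P = 47.4792 / 0.0622482027 ≈ 762.74.

€762.74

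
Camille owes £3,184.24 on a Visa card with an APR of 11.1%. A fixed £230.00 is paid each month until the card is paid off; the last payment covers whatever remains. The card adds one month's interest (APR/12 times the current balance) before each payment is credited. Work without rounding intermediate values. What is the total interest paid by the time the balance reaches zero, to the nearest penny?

£239.00

Monthly rate r = 11.1%/12 = 0.925% = 0.00925.
Payoff takes n = ⌈−ln(1 − rB₀/P)/ln(1+r)⌉ = ⌈14.883⌉ = 15 payments; the last is £203.24.
Total paid = 14·£230.00 + £203.24 = £3,423.24.
Total interest = total paid − principal = £3,423.24 − £3,184.24 = £239.00.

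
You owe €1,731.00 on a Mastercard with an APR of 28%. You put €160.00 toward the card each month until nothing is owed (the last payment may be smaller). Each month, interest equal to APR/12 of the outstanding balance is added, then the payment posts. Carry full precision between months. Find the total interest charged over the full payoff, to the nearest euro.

€288

Monthly rate r = 28%/12 = 2.33333% = 0.0233333.
Payoff takes n = ⌈−ln(1 − rB₀/P)/ln(1+r)⌉ = ⌈12.614⌉ = 13 payments; the last is €98.62.
Total paid = 12·€160.00 + €98.62 = €2,018.62.
Total interest = total paid − principal = €2,018.62 − €1,731.00 = €287.62.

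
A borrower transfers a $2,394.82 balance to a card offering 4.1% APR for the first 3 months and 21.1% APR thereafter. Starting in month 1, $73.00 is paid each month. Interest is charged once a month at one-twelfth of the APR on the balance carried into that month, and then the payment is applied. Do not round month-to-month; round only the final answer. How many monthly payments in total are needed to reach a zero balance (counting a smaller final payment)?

Promo months 1–3 at r₀ = 4.1%/12 = 0.00341667; months 4+ at r₁ = 21.1%/12 = 0.0175833.
After month 3: iterate B ← B·(1+r₀) − $73.00 for 3 months → $2,199.70.
Then at r₁ with $73.00/mo: n₂ = −ln(1 − r₁·B/P)/ln(1+r₁) ≈ 43.30 → 44 more payments.

47 payments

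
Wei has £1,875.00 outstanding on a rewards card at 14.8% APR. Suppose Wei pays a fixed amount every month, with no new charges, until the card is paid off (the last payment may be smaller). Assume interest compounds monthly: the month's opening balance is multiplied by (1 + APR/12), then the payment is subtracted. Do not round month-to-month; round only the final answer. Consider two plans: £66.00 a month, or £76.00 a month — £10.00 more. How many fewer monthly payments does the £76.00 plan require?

6 fewer payments

Monthly rate r = 14.8%/12 = 1.23333% = 0.0123333.
At £66.00/mo: n = ⌈−ln(1 − rB₀/P)/ln(1+r)⌉ = 36 payments (last £12.66); total interest = total paid − £1,875.00 = £447.66.
At £76.00/mo: 30 payments (last £45.52); total interest £374.52.
Payments saved = 36 − 30 = 6.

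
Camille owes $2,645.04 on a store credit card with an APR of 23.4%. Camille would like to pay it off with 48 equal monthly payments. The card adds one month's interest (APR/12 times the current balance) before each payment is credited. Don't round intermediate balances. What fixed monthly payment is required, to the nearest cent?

Monthly rate r = 23.4%/12 = 1.95% = 0.0195.
Level-payment amortization: P = B₀·r / (1 − (1+r)^(−n)) = 2645.04·0.0195 / (1 − 1.0195^(−48)).
Denominator 1 − (1+r)^(−48) = 0.604257262.
P = 51.5783 / 0.604257262 ≈ 85.36.

$85.36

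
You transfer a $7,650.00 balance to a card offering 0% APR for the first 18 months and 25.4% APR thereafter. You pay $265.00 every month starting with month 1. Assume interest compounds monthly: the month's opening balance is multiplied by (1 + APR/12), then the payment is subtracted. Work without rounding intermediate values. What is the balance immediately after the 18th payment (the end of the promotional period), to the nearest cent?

Promo months 1–18 at r₀ = 0%/12 = 0; months 19+ at r₁ = 25.4%/12 = 0.0211667.
After month 18 (no interest yet): B = $7,650.00 − 18·$265.00 = $2,880.00.

$2,880.00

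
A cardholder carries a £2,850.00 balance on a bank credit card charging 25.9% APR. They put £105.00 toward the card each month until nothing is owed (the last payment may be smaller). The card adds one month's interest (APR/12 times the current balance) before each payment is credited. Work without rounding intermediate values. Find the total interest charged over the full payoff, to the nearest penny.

Monthly rate r = 25.9%/12 = 2.15833% = 0.0215833.
Payoff takes n = ⌈−ln(1 − rB₀/P)/ln(1+r)⌉ = ⌈41.280⌉ = 42 payments; the last is £29.65.
Total paid = 41·£105.00 + £29.65 = £4,334.65.
Total interest = total paid − principal = £4,334.65 − £2,850.00 = £1,484.65.

£1,484.65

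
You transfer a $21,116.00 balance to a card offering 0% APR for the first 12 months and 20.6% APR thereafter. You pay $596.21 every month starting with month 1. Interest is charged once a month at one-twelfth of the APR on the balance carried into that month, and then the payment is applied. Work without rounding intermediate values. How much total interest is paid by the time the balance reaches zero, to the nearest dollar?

Promo months 1–12 at r₀ = 0%/12 = 0; months 13+ at r₁ = 20.6%/12 = 0.0171667.
After month 12 (no interest yet): B = $21,116.00 − 12·$596.21 = $13,961.48.
Then at r₁ with $596.21/mo: n₂ = −ln(1 − r₁·B/P)/ln(1+r₁) ≈ 30.21 → 31 more payments.
Total paid = 42·$596.21 + $124.23 = $25,165.05; interest = $25,165.05 − $21,116.00 = $4,049.05.

$4,049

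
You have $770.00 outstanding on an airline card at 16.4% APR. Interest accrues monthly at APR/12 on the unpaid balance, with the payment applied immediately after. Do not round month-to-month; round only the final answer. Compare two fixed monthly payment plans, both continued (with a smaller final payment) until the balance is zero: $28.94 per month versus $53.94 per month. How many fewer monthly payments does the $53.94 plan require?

18 fewer payments

Monthly rate r = 16.4%/12 = 1.36667% = 0.0136667.
At $28.94/mo: n = ⌈−ln(1 − rB₀/P)/ln(1+r)⌉ = 34 payments (last $8.62); total interest = total paid − $770.00 = $193.64.
At $53.94/mo: 16 payments (last $53.32); total interest $92.42.
Payments saved = 34 − 16 = 18.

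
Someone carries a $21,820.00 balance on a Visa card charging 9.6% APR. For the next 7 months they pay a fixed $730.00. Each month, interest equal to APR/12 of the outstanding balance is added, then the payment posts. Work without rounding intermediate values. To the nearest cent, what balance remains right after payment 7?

Monthly rate r = 9.6%/12 = 0.8% = 0.008.
Each month: B ← B·(1+r) − $730.00.
Month 1: interest $174.56; balance after payment $21,264.56.
Month 2: interest $170.12; balance after payment $20,704.68.
Month 3: interest $165.64; balance after payment $20,140.31.
Month 4: interest $161.12; balance after payment $19,571.44.
Month 5: interest $156.57; balance after payment $18,998.01.
Month 6: interest $151.98; balance after payment $18,419.99.
Month 7: interest $147.36; balance after payment $17,837.35.

$17,837.35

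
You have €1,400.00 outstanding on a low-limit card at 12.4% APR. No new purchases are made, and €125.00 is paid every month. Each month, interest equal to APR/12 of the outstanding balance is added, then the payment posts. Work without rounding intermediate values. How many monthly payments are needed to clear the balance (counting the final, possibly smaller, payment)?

Monthly rate r = 12.4%/12 = 1.03333% = 0.0103333.
Recurrence: B ← B·(1+r) − €125.00.
Month 1: interest €14.47; balance after payment €1,289.47.
Month 2: interest €13.32; balance after payment €1,177.79.
Closed form: n = −ln(1 − rB₀/P)/ln(1+r) = −ln(0.88427)/ln(1.01033) ≈ 11.964, so the balance reaches zero during payment 12.

12 months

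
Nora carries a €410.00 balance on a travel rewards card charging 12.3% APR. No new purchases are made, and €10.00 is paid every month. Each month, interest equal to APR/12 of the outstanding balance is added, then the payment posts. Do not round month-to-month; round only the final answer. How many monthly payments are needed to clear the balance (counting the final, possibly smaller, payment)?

Monthly rate r = 12.3%/12 = 1.025% = 0.01025.
Recurrence: B ← B·(1+r) − €10.00.
Month 1: interest €4.20; balance after payment €404.20.
Month 2: interest €4.14; balance after payment €398.35.
Closed form: n = −ln(1 − rB₀/P)/ln(1+r) = −ln(0.57975)/ln(1.01025) ≈ 53.458, so the balance reaches zero during payment 54.

54 months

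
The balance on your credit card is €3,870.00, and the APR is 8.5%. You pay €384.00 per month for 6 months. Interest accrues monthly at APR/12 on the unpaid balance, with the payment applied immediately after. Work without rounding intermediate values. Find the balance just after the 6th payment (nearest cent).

€1,692.23

Monthly rate r = 8.5%/12 = 0.708333% = 0.00708333.
Each month: B ← B·(1+r) − €384.00.
Month 1: interest €27.41; balance after payment €3,513.41.
Month 2: interest €24.89; balance after payment €3,154.30.
Month 3: interest €22.34; balance after payment €2,792.64.
Month 4: interest €19.78; balance after payment €2,428.42.
Month 5: interest €17.20; balance after payment €2,061.62.
Month 6: interest €14.60; balance after payment €1,692.23.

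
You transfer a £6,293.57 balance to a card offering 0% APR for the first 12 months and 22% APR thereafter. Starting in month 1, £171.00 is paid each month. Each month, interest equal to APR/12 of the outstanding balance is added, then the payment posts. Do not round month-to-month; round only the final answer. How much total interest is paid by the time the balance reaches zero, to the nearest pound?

Promo months 1–12 at r₀ = 0%/12 = 0; months 13+ at r₁ = 22%/12 = 0.0183333.
After month 12 (no interest yet): B = £6,293.57 − 12·£171.00 = £4,241.57.
Then at r₁ with £171.00/mo: n₂ = −ln(1 − r₁·B/P)/ln(1+r₁) ≈ 33.38 → 34 more payments.
Total paid = 45·£171.00 + £66.15 = £7,761.15; interest = £7,761.15 − £6,293.57 = £1,467.58.

£1,468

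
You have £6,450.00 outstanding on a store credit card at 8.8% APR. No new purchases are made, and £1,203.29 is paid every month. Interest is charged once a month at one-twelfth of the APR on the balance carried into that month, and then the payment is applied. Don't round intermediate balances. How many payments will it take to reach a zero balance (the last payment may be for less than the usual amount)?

6 payments

Monthly rate r = 8.8%/12 = 0.733333% = 0.00733333.
Recurrence: B ← B·(1+r) − £1,203.29.
Month 1: interest £47.30; balance after payment £5,294.01.
Month 2: interest £38.82; balance after payment £4,129.54.
Month 3: interest £30.28; balance after payment £2,956.54.
Month 4: interest £21.68; balance after payment £1,774.93.
Month 5: interest £13.02; balance after payment £584.65.
Month 6: interest £4.29; balance after payment £0.00.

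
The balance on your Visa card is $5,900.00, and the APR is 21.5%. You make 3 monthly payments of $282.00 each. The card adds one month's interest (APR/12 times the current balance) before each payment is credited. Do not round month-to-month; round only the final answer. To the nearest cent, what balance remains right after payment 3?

$5,361.59

Monthly rate r = 21.5%/12 = 1.79167% = 0.0179167.
Each month: B ← B·(1+r) − $282.00.
Month 1: interest $105.71; balance after payment $5,723.71.
Month 2: interest $102.55; balance after payment $5,544.26.
Month 3: interest $99.33; balance after payment $5,361.59.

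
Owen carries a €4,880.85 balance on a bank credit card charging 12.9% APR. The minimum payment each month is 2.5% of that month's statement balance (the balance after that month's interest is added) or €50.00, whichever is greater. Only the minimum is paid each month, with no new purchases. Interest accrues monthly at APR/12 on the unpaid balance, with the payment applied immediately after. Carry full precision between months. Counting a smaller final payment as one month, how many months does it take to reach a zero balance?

114 months

Monthly rate r = 12.9%/12 = 1.075% = 0.01075.
While 2.5% of the post-interest balance exceeds €50.00, each month B ← (B·(1+r))·(1 − 0.025), i.e. B shrinks by the factor (1+r)·0.975 = 0.98548.
This holds for months 1–62. Entering month 63 the balance is €1,971.03; 2.5% of the post-interest balance is now below €50.00, so the flat €50.00 minimum applies from here.
From month 63 a fixed €50.00 at rate r clears €1,971.03 in 52 more payments. Total: 62 + 52 = 114 months.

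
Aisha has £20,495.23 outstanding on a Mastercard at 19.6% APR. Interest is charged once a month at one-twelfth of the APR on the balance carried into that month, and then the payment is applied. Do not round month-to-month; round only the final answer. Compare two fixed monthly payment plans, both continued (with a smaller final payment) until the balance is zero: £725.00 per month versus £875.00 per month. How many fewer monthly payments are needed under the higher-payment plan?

Monthly rate r = 19.6%/12 = 1.63333% = 0.0163333.
At £725.00/mo: n = ⌈−ln(1 − rB₀/P)/ln(1+r)⌉ = 39 payments (last £168.66); total interest = total paid − £20,495.23 = £7,223.43.
At £875.00/mo: 30 payments (last £668.92); total interest £5,548.69.
Payments saved = 39 − 30 = 9.

9 fewer payments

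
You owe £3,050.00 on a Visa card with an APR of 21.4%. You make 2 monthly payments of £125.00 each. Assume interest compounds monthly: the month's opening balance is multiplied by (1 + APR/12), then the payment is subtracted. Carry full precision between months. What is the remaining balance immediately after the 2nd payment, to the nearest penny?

Monthly rate r = 21.4%/12 = 1.78333% = 0.0178333.
Each month: B ← B·(1+r) − £125.00.
Month 1: interest £54.39; balance after payment £2,979.39.
Month 2: interest £53.13; balance after payment £2,907.52.

£2,907.52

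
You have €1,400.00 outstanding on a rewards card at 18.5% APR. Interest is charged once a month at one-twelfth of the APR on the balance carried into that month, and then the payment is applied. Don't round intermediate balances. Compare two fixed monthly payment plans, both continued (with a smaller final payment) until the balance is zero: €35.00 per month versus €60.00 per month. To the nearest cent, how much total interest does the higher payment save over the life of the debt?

€445.04

Monthly rate r = 18.5%/12 = 1.54167% = 0.0154167.
At €35.00/mo: n = ⌈−ln(1 − rB₀/P)/ln(1+r)⌉ = 63 payments (last €23.65); total interest = total paid − €1,400.00 = €793.65.
At €60.00/mo: 30 payments (last €8.61); total interest €348.61.
Interest saved = €793.65 − €348.61 = €445.04.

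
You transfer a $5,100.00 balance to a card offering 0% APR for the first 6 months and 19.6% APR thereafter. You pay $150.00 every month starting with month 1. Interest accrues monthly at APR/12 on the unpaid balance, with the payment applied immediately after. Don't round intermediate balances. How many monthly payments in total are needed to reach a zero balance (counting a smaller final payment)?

44 months

Promo months 1–6 at r₀ = 0%/12 = 0; months 7+ at r₁ = 19.6%/12 = 0.0163333.
After month 6 (no interest yet): B = $5,100.00 − 6·$150.00 = $4,200.00.
Then at r₁ with $150.00/mo: n₂ = −ln(1 − r₁·B/P)/ln(1+r₁) ≈ 37.73 → 38 more payments.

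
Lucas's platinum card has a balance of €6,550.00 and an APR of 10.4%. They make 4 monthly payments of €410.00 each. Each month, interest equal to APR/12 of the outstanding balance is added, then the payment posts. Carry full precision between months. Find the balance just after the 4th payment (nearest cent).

Monthly rate r = 10.4%/12 = 0.866667% = 0.00866667.
Each month: B ← B·(1+r) − €410.00.
Month 1: interest €56.77; balance after payment €6,196.77.
Month 2: interest €53.71; balance after payment €5,840.47.
Month 3: interest €50.62; balance after payment €5,481.09.
Month 4: interest €47.50; balance after payment €5,118.59.

€5,118.59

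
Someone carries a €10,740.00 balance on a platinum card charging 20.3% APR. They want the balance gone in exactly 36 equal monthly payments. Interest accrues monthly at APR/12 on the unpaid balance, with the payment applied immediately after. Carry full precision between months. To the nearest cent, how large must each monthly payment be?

€400.78

Monthly rate r = 20.3%/12 = 1.69167% = 0.0169167.
Level-payment amortization: P = B₀·r / (1 − (1+r)^(−n)) = 10740.00·0.0169167 / (1 − 1.01692^(−36)).
Denominator 1 − (1+r)^(−36) = 0.453327973.
P = 181.685 / 0.453327973 ≈ 400.78.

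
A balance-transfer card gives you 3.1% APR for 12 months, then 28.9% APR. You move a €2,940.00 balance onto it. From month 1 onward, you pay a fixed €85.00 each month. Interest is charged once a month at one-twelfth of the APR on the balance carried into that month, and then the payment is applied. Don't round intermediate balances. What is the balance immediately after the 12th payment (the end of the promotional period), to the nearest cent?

Promo months 1–12 at r₀ = 3.1%/12 = 0.00258333; months 13+ at r₁ = 28.9%/12 = 0.0240833.
After month 12: iterate B ← B·(1+r₀) − €85.00 for 12 months → €1,997.83.

€1,997.83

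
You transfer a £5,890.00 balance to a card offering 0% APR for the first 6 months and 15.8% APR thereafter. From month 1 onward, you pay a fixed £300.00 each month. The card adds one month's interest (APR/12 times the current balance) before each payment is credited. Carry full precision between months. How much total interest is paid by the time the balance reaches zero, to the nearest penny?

£447.76

Promo months 1–6 at r₀ = 0%/12 = 0; months 7+ at r₁ = 15.8%/12 = 0.0131667.
After month 6 (no interest yet): B = £5,890.00 − 6·£300.00 = £4,090.00.
Then at r₁ with £300.00/mo: n₂ = −ln(1 − r₁·B/P)/ln(1+r₁) ≈ 15.13 → 16 more payments.
Total paid = 21·£300.00 + £37.76 = £6,337.76; interest = £6,337.76 − £5,890.00 = £447.76.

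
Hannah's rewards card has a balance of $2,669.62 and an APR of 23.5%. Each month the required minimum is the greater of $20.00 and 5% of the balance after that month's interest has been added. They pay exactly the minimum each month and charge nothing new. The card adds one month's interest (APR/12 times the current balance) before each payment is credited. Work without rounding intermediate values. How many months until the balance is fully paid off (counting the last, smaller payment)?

86 months

Monthly rate r = 23.5%/12 = 1.95833% = 0.0195833.
While 5% of the post-interest balance exceeds $20.00, each month B ← (B·(1+r))·(1 − 0.05), i.e. B shrinks by the factor (1+r)·0.95 = 0.9686.
This holds for months 1–61. Entering month 62 the balance is $381.40; 5% of the post-interest balance is now below $20.00, so the flat $20.00 minimum applies from here.
From month 62 a fixed $20.00 at rate r clears $381.40 in 25 more payments. Total: 61 + 25 = 86 months.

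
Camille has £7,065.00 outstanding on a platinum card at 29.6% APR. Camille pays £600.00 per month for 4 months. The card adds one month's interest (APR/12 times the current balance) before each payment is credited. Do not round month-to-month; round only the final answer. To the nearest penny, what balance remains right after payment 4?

£5,298.03

Monthly rate r = 29.6%/12 = 2.46667% = 0.0246667.
Each month: B ← B·(1+r) − £600.00.
Month 1: interest £174.27; balance after payment £6,639.27.
Month 2: interest £163.77; balance after payment £6,203.04.
Month 3: interest £153.01; balance after payment £5,756.05.
Month 4: interest £141.98; balance after payment £5,298.03.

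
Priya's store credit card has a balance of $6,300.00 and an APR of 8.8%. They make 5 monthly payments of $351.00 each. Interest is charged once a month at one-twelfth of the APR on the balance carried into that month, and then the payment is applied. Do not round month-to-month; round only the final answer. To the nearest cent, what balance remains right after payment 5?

Monthly rate r = 8.8%/12 = 0.733333% = 0.00733333.
Each month: B ← B·(1+r) − $351.00.
Month 1: interest $46.20; balance after payment $5,995.20.
Month 2: interest $43.96; balance after payment $5,688.16.
Month 3: interest $41.71; balance after payment $5,378.88.
Month 4: interest $39.45; balance after payment $5,067.32.
Month 5: interest $37.16; balance after payment $4,753.48.

$4,753.48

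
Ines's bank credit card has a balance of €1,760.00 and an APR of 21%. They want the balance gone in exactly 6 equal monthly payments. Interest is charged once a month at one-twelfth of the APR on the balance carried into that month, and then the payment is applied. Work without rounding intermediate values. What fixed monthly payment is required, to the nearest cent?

€311.56

Monthly rate r = 21%/12 = 1.75% = 0.0175.
Level-payment amortization: P = B₀·r / (1 − (1+r)^(−n)) = 1760.00·0.0175 / (1 − 1.0175^(−6)).
Denominator 1 − (1+r)^(−6) = 0.0988574583.
P = 30.8 / 0.0988574583 ≈ 311.56.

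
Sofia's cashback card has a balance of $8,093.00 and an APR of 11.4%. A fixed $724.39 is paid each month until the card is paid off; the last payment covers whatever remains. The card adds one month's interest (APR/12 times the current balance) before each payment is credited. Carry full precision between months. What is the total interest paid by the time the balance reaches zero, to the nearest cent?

Monthly rate r = 11.4%/12 = 0.95% = 0.0095.
Payoff takes n = ⌈−ln(1 − rB₀/P)/ln(1+r)⌉ = ⌈11.867⌉ = 12 payments; the last is $628.19.
Total paid = 11·$724.39 + $628.19 = $8,596.48.
Total interest = total paid − principal = $8,596.48 − $8,093.00 = $503.48.

$503.48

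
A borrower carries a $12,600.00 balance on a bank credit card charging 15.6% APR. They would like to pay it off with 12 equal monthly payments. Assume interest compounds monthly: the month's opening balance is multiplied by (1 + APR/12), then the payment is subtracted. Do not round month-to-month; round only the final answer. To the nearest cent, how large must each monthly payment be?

Monthly rate r = 15.6%/12 = 1.3% = 0.013.
Level-payment amortization: P = B₀·r / (1 − (1+r)^(−n)) = 12600.00·0.013 / (1 − 1.013^(−12)).
Denominator 1 − (1+r)^(−12) = 0.143580286.
P = 163.8 / 0.143580286 ≈ 1140.83.

$1,140.83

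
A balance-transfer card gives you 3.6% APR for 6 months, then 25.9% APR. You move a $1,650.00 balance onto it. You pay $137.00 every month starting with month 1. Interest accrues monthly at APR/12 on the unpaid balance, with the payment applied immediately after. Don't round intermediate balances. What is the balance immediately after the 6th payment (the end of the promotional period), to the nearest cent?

$851.73

Promo months 1–6 at r₀ = 3.6%/12 = 0.003; months 7+ at r₁ = 25.9%/12 = 0.0215833.
After month 6: iterate B ← B·(1+r₀) − $137.00 for 6 months → $851.73.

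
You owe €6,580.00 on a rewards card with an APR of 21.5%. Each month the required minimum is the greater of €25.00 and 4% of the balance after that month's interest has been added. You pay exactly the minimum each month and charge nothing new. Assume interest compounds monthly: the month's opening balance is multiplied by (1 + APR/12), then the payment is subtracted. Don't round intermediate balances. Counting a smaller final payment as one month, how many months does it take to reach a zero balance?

Monthly rate r = 21.5%/12 = 1.79167% = 0.0179167.
While 4% of the post-interest balance exceeds €25.00, each month B ← (B·(1+r))·(1 − 0.04), i.e. B shrinks by the factor (1+r)·0.96 = 0.9772.
This holds for months 1–103. Entering month 104 the balance is €611.68; 4% of the post-interest balance is now below €25.00, so the flat €25.00 minimum applies from here.
From month 104 a fixed €25.00 at rate r clears €611.68 in 33 more payments. Total: 103 + 33 = 136 months.

136 months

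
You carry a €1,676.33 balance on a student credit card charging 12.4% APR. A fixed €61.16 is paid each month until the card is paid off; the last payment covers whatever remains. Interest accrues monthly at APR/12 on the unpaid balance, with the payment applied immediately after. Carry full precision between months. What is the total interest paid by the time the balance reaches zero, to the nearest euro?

€305

Monthly rate r = 12.4%/12 = 1.03333% = 0.0103333.
Payoff takes n = ⌈−ln(1 − rB₀/P)/ln(1+r)⌉ = ⌈32.391⌉ = 33 payments; the last is €24.02.
Total paid = 32·€61.16 + €24.02 = €1,981.14.
Total interest = total paid − principal = €1,981.14 − €1,676.33 = €304.81.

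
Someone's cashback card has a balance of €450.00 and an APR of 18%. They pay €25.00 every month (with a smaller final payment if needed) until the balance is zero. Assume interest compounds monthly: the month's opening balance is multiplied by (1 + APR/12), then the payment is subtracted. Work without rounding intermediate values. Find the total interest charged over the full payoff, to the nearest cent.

€78.46

Monthly rate r = 18%/12 = 1.5% = 0.015.
Payoff takes n = ⌈−ln(1 − rB₀/P)/ln(1+r)⌉ = ⌈21.138⌉ = 22 payments; the last is €3.46.
Total paid = 21·€25.00 + €3.46 = €528.46.
Total interest = total paid − principal = €528.46 − €450.00 = €78.46.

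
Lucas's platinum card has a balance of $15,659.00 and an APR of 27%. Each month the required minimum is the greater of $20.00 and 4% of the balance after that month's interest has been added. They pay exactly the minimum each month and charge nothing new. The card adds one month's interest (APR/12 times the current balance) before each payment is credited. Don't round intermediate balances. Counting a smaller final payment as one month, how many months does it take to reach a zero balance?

Monthly rate r = 27%/12 = 2.25% = 0.0225.
While 4% of the post-interest balance exceeds $20.00, each month B ← (B·(1+r))·(1 − 0.04), i.e. B shrinks by the factor (1+r)·0.96 = 0.9816.
This holds for months 1–187. Entering month 188 the balance is $485.88; 4% of the post-interest balance is now below $20.00, so the flat $20.00 minimum applies from here.
From month 188 a fixed $20.00 at rate r clears $485.88 in 36 more payments. Total: 187 + 36 = 223 months.

223 months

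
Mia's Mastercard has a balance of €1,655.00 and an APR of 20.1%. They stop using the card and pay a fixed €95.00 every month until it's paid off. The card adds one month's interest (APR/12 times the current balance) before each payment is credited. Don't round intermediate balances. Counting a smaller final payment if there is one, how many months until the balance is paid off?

Monthly rate r = 20.1%/12 = 1.675% = 0.01675.
Recurrence: B ← B·(1+r) − €95.00.
Month 1: interest €27.72; balance after payment €1,587.72.
Month 2: interest €26.59; balance after payment €1,519.32.
Closed form: n = −ln(1 − rB₀/P)/ln(1+r) = −ln(0.7082)/ln(1.01675) ≈ 20.771, so the balance reaches zero during payment 21.

21 payments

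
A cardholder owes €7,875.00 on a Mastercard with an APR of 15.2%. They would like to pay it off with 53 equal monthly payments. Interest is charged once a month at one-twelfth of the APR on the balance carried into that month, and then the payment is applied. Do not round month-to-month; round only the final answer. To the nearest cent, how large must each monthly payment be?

Monthly rate r = 15.2%/12 = 1.26667% = 0.0126667.
Level-payment amortization: P = B₀·r / (1 − (1+r)^(−n)) = 7875.00·0.0126667 / (1 − 1.01267^(−53)).
Denominator 1 − (1+r)^(−53) = 0.4868141.
P = 99.75 / 0.4868141 ≈ 204.90.

€204.90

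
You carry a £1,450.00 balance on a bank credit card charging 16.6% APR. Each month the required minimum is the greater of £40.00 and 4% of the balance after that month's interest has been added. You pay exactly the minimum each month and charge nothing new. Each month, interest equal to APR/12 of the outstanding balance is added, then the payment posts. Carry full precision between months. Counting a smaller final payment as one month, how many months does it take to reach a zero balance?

45 months

Monthly rate r = 16.6%/12 = 1.38333% = 0.0138333.
While 4% of the post-interest balance exceeds £40.00, each month B ← (B·(1+r))·(1 − 0.04), i.e. B shrinks by the factor (1+r)·0.96 = 0.97328.
This holds for months 1–15. Entering month 16 the balance is £965.91; 4% of the post-interest balance is now below £40.00, so the flat £40.00 minimum applies from here.
From month 16 a fixed £40.00 at rate r clears £965.91 in 30 more payments. Total: 15 + 30 = 45 months.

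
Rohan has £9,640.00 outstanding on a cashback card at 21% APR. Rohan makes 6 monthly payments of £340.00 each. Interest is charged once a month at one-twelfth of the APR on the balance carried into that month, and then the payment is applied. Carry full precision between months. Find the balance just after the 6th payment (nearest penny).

£8,566.17

Monthly rate r = 21%/12 = 1.75% = 0.0175.
Each month: B ← B·(1+r) − £340.00.
Month 1: interest £168.70; balance after payment £9,468.70.
Month 2: interest £165.70; balance after payment £9,294.40.
Month 3: interest £162.65; balance after payment £9,117.05.
Month 4: interest £159.55; balance after payment £8,936.60.
Month 5: interest £156.39; balance after payment £8,752.99.
Month 6: interest £153.18; balance after payment £8,566.17.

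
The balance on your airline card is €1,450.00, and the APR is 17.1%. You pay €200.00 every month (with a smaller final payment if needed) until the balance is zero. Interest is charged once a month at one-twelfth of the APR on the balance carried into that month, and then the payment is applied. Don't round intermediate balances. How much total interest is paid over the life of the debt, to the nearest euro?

Monthly rate r = 17.1%/12 = 1.425% = 0.01425.
Payoff takes n = ⌈−ln(1 − rB₀/P)/ln(1+r)⌉ = ⌈7.707⌉ = 8 payments; the last is €141.67.
Total paid = 7·€200.00 + €141.67 = €1,541.67.
Total interest = total paid − principal = €1,541.67 − €1,450.00 = €91.67.

€92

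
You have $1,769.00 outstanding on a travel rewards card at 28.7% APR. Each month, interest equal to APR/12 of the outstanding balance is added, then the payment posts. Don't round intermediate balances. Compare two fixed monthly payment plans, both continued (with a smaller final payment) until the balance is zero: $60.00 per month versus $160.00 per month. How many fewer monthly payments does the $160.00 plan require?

Monthly rate r = 28.7%/12 = 2.39167% = 0.0239167.
At $60.00/mo: n = ⌈−ln(1 − rB₀/P)/ln(1+r)⌉ = 52 payments (last $40.45); total interest = total paid − $1,769.00 = $1,331.45.
At $160.00/mo: 13 payments (last $159.00); total interest $310.00.
Payments saved = 52 − 13 = 39.

39 fewer payments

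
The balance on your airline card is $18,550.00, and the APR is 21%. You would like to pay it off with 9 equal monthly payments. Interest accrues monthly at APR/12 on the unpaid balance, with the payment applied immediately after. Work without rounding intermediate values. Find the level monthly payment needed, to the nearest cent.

$2,245.63

Monthly rate r = 21%/12 = 1.75% = 0.0175.
Level-payment amortization: P = B₀·r / (1 − (1+r)^(−n)) = 18550.00·0.0175 / (1 − 1.0175^(−9)).
Denominator 1 − (1+r)^(−9) = 0.144558651.
P = 324.625 / 0.144558651 ≈ 2245.63.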